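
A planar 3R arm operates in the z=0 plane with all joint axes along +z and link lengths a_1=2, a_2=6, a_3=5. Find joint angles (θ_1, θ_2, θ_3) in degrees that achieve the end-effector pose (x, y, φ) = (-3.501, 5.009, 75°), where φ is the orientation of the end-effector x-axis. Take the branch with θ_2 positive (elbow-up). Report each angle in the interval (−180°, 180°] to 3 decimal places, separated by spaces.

59.980 135.015 -119.994

wrist centre = target − a_3·(cos φ, sin φ) = (-4.7951, 0.1794)
cos θ_2 = (23.0251−2²−6²)/(2·2·6) = -0.7073; θ_2 = 135.0146° (elbow-up)
β = atan2(0.1794,-4.7951) = 177.8577°; ψ = atan2(4.2416,-2.2437) = 117.8782°
θ_1 = β − ψ = 59.9795°
θ_3 = φ − θ_1 − θ_2 = -119.9942° (wrapped to (-180°,180°])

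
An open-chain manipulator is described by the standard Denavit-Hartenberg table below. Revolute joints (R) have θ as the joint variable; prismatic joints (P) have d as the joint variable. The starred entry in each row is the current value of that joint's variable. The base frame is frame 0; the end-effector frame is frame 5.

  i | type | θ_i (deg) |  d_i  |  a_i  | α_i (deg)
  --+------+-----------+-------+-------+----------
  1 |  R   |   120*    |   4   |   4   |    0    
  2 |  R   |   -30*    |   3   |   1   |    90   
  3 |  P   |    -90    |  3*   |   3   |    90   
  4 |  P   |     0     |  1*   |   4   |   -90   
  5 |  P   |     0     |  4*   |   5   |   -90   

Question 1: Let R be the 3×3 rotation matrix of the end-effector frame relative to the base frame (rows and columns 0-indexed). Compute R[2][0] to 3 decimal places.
-1.000

End-effector x-axis (col 0 of R) = (0.0000,0.0000,-1.0000)
R[2][0] = -1.0000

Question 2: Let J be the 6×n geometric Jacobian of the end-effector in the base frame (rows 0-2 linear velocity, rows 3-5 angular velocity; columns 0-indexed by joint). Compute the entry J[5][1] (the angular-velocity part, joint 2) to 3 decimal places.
1.000

axis z_1 = (0.0000,0.0000,1.0000); lever o_n−o_1 = (7.0000,0.0000,-9.0000)
cross product → J_v[:, 1] = (-0.0000,7.0000,0.0000)
J_ω[:, 1] = z_1
entry J[5][1] = 1.0000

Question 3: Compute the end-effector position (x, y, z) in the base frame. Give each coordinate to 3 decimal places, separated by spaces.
after link 1: o_1 = (-2.0000, 3.4641, 4.0000)
after link 2: o_2 = (-2.0000, 4.4641, 7.0000)
after link 3: o_3 = (1.0000, 4.4641, 4.0000)
after link 4: o_4 = (1.0000, 3.4641, -0.0000)
after link 5: o_5 = (5.0000, 3.4641, -5.0000)

5.000 3.464 -5.000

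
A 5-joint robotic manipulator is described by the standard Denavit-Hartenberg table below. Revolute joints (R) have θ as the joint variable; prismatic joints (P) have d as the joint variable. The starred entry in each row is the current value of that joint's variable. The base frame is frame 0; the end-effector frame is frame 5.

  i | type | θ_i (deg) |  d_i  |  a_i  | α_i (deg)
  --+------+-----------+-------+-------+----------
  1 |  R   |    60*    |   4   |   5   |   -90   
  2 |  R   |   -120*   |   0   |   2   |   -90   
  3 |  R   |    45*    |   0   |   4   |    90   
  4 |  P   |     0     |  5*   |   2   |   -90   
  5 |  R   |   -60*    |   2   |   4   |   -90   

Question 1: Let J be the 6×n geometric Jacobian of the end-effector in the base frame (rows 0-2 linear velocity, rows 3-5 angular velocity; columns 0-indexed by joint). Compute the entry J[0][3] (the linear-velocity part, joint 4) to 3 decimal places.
prismatic axis z_3 = (-0.7891,0.0474,0.6124)
J_v[:, 3] = z_3; J_ω[:, 3] = (0,0,0)
entry J[0][3] = -0.7891

-0.789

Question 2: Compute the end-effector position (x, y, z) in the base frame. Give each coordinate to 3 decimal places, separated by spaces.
-0.329 0.087 16.814

after link 1: o_1 = (2.5000, 4.3301, 4.0000)
after link 2: o_2 = (2.0000, 3.4641, 5.7321)
after link 3: o_3 = (3.7424, 0.8251, 8.1815)
after link 4: o_4 = (0.6678, -0.2575, 12.4681)
after link 5: o_5 = (-0.3286, 0.0871, 16.8142)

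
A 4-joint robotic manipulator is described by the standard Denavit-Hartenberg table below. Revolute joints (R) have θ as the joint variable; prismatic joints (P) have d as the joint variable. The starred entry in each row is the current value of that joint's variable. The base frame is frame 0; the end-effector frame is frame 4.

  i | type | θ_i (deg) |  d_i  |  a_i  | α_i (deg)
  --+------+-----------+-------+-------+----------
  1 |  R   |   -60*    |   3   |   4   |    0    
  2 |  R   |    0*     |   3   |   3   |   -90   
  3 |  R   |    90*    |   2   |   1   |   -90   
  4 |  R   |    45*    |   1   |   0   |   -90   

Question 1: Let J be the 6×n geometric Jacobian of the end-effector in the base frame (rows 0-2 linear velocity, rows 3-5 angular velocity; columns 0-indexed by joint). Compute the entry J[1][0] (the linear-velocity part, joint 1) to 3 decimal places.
axis z_0 = ẑ; lever o_n−o_0 = (4.7321,-4.1962,5.0000)
cross product → J_v[:, 0] = (4.1962,4.7321,-0.0000)
J_ω[:, 0] = z_0
entry J[1][0] = 4.7321

4.732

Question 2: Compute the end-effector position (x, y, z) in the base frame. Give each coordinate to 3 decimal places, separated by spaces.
after link 1: o_1 = (2.0000, -3.4641, 3.0000)
after link 2: o_2 = (3.5000, -6.0622, 6.0000)
after link 3: o_3 = (5.2321, -5.0622, 5.0000)
after link 4: o_4 = (4.7321, -4.1962, 5.0000)

4.732 -4.196 5.000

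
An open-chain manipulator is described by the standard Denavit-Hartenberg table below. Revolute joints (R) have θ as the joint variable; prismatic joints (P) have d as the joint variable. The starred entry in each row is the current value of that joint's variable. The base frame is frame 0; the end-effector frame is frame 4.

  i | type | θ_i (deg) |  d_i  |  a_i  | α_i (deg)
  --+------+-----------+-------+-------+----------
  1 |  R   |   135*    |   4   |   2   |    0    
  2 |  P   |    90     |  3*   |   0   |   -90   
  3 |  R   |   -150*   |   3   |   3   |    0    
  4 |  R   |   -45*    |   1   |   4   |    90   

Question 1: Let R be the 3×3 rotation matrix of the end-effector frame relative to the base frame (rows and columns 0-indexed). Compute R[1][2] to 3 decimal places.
End-effector z-axis (col 2 of R) = (-0.1830,-0.1830,-0.9659)
R[1][2] = -0.1830

-0.183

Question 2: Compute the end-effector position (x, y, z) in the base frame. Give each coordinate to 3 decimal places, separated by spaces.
after link 1: o_1 = (-1.4142, 1.4142, 4.0000)
after link 2: o_2 = (-1.4142, 1.4142, 7.0000)
after link 3: o_3 = (2.5442, 1.1300, 8.5000)
after link 4: o_4 = (5.9834, 3.1550, 7.4647)

5.983 3.155 7.465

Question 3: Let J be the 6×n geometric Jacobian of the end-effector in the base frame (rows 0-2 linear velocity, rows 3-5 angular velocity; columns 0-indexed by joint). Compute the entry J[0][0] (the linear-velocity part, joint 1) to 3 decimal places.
-3.155

axis z_0 = ẑ; lever o_n−o_0 = (5.9834,3.1550,7.4647)
cross product → J_v[:, 0] = (-3.1550,5.9834,0.0000)
J_ω[:, 0] = z_0
entry J[0][0] = -3.1550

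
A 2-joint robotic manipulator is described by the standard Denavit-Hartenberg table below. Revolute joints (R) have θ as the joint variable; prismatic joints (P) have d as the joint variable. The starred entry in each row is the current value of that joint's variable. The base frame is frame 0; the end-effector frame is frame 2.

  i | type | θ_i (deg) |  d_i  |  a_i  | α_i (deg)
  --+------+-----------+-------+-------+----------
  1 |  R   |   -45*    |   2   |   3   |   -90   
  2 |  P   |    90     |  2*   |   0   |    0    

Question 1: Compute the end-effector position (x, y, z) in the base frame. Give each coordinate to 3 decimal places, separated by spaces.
after link 1: o_1 = (2.1213, -2.1213, 2.0000)
after link 2: o_2 = (3.5355, -0.7071, 2.0000)

3.536 -0.707 2.000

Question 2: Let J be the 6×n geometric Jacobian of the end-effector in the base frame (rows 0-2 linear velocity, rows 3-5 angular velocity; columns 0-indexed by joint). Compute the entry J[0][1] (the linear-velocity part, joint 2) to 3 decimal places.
prismatic axis z_1 = (0.7071,0.7071,0.0000)
J_v[:, 1] = z_1; J_ω[:, 1] = (0,0,0)
entry J[0][1] = 0.7071

0.707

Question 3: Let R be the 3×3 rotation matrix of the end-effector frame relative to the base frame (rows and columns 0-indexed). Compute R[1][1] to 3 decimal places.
0.707

End-effector y-axis (col 1 of R) = (-0.7071,0.7071,-0.0000)
R[1][1] = 0.7071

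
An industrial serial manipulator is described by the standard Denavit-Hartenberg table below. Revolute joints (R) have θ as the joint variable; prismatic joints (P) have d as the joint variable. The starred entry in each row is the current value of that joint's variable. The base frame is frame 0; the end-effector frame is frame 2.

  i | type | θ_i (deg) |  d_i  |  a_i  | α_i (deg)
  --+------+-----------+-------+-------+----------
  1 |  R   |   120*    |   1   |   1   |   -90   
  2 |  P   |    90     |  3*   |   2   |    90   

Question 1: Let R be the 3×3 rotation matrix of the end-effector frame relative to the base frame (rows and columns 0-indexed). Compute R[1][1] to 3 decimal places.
-0.500

End-effector y-axis (col 1 of R) = (-0.8660,-0.5000,0.0000)
R[1][1] = -0.5000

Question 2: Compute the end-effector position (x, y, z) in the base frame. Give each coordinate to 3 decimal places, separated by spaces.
after link 1: o_1 = (-0.5000, 0.8660, 1.0000)
after link 2: o_2 = (-3.0981, -0.6340, -1.0000)

-3.098 -0.634 -1.000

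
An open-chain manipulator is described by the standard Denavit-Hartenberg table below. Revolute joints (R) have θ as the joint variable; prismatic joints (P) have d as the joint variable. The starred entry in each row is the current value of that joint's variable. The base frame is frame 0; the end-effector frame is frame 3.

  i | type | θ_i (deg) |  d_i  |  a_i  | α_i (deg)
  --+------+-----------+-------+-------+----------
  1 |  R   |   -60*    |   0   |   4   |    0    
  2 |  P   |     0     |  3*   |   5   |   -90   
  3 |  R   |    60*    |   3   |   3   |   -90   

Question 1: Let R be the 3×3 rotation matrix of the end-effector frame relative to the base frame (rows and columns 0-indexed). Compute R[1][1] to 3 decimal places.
-0.500

End-effector y-axis (col 1 of R) = (-0.8660,-0.5000,-0.0000)
R[1][1] = -0.5000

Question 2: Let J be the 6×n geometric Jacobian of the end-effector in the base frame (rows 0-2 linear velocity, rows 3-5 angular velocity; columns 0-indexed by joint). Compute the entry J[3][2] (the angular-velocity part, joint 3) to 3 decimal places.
0.866

axis z_2 = (0.8660,0.5000,0.0000); lever o_n−o_2 = (3.3481,0.2010,-2.5981)
cross product → J_v[:, 2] = (-1.2990,2.2500,-1.5000)
J_ω[:, 2] = z_2
entry J[3][2] = 0.8660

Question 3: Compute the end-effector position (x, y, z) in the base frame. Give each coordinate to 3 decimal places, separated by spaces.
after link 1: o_1 = (2.0000, -3.4641, 0.0000)
after link 2: o_2 = (4.5000, -7.7942, 3.0000)
after link 3: o_3 = (7.8481, -7.5933, 0.4019)

7.848 -7.593 0.402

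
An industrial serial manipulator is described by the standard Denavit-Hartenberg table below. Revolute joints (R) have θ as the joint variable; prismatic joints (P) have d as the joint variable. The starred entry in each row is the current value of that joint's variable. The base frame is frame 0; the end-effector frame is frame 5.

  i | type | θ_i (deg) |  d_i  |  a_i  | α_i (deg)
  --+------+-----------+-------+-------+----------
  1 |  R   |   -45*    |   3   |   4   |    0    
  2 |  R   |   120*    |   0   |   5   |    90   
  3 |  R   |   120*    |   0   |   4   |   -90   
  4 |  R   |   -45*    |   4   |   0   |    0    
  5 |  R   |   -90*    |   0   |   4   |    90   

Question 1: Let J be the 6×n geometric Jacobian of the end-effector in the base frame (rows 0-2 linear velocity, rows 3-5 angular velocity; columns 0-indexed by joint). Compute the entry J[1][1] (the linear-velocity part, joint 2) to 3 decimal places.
axis z_1 = (0.0000,0.0000,1.0000); lever o_n−o_1 = (2.9780,0.1857,-0.9854)
cross product → J_v[:, 1] = (-0.1857,2.9780,0.0000)
J_ω[:, 1] = z_1
entry J[1][1] = 2.9780

2.978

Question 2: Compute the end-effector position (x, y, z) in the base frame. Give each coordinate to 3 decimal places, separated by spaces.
after link 1: o_1 = (2.8284, -2.8284, 3.0000)
after link 2: o_2 = (4.1225, 2.0012, 3.0000)
after link 3: o_3 = (3.6049, 0.0694, 6.4641)
after link 4: o_4 = (2.7083, -3.2767, 4.4641)
after link 5: o_5 = (5.8064, -2.6427, 2.0146)

5.806 -2.643 2.015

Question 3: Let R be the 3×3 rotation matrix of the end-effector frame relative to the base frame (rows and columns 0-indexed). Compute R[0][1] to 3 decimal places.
End-effector y-axis (col 1 of R) = (-0.2241,-0.8365,-0.5000)
R[0][1] = -0.2241

-0.224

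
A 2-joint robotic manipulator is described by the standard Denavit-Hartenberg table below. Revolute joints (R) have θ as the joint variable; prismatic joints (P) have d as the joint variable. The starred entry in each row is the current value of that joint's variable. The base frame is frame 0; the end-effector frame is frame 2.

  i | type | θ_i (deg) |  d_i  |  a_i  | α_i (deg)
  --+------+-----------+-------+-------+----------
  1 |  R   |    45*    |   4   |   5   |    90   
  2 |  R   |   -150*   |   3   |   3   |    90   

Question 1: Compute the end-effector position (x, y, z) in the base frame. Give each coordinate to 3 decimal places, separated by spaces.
3.820 -0.423 2.500

after link 1: o_1 = (3.5355, 3.5355, 4.0000)
after link 2: o_2 = (3.8197, -0.4229, 2.5000)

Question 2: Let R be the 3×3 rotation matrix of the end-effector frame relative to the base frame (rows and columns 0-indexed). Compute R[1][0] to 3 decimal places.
-0.612

End-effector x-axis (col 0 of R) = (-0.6124,-0.6124,-0.5000)
R[1][0] = -0.6124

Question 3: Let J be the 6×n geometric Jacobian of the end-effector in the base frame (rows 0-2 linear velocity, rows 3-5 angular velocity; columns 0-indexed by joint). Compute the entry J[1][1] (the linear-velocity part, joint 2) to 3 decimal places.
axis z_1 = (0.7071,-0.7071,0.0000); lever o_n−o_1 = (0.2842,-3.9584,-1.5000)
cross product → J_v[:, 1] = (1.0607,1.0607,-2.5981)
J_ω[:, 1] = z_1
entry J[1][1] = 1.0607

1.061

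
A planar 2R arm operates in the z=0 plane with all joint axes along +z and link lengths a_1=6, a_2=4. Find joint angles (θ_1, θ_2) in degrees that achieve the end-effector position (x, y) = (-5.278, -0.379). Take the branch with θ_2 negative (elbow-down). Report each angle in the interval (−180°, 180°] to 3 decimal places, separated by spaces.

-135.000 -119.999

cos θ_2 = (28.0009−6²−4²)/(2·6·4) = -0.5000; θ_2 = -119.9987° (elbow-down)
β = atan2(-0.3790,-5.2780) = -175.8928°; ψ = atan2(-3.4641,4.0001) = -40.8932°
θ_1 = β − ψ = -134.9996°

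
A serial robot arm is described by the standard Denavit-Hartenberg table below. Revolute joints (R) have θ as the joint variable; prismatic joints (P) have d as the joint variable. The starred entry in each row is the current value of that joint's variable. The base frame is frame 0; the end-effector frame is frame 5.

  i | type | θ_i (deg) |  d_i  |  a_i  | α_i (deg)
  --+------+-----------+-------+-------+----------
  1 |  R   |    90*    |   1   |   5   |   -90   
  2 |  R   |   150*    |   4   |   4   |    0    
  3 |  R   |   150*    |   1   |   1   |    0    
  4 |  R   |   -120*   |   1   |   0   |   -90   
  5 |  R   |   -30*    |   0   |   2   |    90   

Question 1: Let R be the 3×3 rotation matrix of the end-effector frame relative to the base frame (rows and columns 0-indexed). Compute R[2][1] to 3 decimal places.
1.000

End-effector y-axis (col 1 of R) = (0.0000,0.0000,1.0000)
R[2][1] = 1.0000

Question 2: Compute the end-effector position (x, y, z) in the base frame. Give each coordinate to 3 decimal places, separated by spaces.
after link 1: o_1 = (0.0000, 5.0000, 1.0000)
after link 2: o_2 = (-4.0000, 1.5359, -1.0000)
after link 3: o_3 = (-5.0000, 2.0359, -0.1340)
after link 4: o_4 = (-6.0000, 2.0359, -0.1340)
after link 5: o_5 = (-7.0000, 0.3038, -0.1340)

-7.000 0.304 -0.134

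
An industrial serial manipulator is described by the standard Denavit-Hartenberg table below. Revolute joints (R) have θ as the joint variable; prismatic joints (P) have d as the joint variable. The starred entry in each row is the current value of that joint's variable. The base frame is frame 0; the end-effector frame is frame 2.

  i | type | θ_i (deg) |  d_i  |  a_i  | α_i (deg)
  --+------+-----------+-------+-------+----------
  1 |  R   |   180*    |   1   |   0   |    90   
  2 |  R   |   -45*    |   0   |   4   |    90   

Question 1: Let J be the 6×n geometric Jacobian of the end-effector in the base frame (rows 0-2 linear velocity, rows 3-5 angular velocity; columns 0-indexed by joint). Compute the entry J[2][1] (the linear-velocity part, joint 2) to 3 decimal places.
2.828

axis z_1 = (0.0000,1.0000,0.0000); lever o_n−o_1 = (-2.8284,0.0000,-2.8284)
cross product → J_v[:, 1] = (-2.8284,0.0000,2.8284)
J_ω[:, 1] = z_1
entry J[2][1] = 2.8284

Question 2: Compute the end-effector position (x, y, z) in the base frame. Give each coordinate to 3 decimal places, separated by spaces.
after link 1: o_1 = (0.0000, 0.0000, 1.0000)
after link 2: o_2 = (-2.8284, 0.0000, -1.8284)

-2.828 0.000 -1.828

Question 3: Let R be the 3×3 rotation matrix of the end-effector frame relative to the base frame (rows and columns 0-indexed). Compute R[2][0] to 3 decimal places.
-0.707

End-effector x-axis (col 0 of R) = (-0.7071,0.0000,-0.7071)
R[2][0] = -0.7071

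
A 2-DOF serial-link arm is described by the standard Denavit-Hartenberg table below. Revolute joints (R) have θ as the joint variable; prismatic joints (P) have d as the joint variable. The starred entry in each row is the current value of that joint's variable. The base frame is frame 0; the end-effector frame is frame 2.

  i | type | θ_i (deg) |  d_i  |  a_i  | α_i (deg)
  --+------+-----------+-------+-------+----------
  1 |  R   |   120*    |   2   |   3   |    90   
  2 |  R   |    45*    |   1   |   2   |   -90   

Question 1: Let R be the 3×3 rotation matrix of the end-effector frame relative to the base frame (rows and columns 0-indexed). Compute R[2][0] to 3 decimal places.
End-effector x-axis (col 0 of R) = (-0.3536,0.6124,0.7071)
R[2][0] = 0.7071

0.707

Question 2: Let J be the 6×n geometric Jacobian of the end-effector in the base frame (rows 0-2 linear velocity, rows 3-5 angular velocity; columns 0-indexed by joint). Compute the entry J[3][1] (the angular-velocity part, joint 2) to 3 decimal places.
0.866

axis z_1 = (0.8660,0.5000,0.0000); lever o_n−o_1 = (0.1589,1.7247,1.4142)
cross product → J_v[:, 1] = (0.7071,-1.2247,1.4142)
J_ω[:, 1] = z_1
entry J[3][1] = 0.8660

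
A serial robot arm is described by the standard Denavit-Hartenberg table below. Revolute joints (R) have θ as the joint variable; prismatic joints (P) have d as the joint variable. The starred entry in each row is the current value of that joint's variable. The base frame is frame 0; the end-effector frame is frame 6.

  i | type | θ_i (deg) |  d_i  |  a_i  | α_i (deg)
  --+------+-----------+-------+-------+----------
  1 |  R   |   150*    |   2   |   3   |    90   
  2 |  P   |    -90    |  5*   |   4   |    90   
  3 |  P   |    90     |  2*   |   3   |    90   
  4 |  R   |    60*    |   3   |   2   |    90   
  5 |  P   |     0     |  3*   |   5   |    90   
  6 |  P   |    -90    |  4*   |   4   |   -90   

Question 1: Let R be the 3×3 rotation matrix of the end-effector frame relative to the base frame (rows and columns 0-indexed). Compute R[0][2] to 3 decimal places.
End-effector z-axis (col 2 of R) = (1.0000,0.0000,0.0000)
R[0][2] = 1.0000

1.000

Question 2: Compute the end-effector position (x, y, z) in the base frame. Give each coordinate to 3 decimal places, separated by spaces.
10.134 6.428 -1.000

after link 1: o_1 = (-2.5981, 1.5000, 2.0000)
after link 2: o_2 = (-0.0981, 5.8301, -2.0000)
after link 3: o_3 = (3.1340, 7.4282, -2.0000)
after link 4: o_4 = (5.1340, 7.4282, -5.0000)
after link 5: o_5 = (10.1340, 10.4282, -5.0000)
after link 6: o_6 = (10.1340, 6.4282, -1.0000)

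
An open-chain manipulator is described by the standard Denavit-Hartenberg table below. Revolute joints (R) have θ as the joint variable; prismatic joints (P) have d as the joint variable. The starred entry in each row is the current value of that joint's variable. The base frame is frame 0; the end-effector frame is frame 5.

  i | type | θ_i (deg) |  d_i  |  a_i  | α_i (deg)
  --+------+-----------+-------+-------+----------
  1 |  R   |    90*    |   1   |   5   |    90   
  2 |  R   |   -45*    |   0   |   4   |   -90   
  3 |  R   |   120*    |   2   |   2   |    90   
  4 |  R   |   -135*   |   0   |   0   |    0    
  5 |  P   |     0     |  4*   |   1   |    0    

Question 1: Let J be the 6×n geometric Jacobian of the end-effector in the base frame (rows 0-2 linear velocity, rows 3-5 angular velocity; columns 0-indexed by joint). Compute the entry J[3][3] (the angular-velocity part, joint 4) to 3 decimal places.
-0.500

axis z_3 = (-0.5000,0.6124,-0.6124); lever o_n−o_3 = (-1.3876,2.1995,-3.1995)
cross product → J_v[:, 3] = (-0.6124,-0.7500,-0.2500)
J_ω[:, 3] = z_3
entry J[3][3] = -0.5000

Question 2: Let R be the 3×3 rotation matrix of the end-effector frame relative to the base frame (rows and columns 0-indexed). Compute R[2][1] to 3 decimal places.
-0.250

End-effector y-axis (col 1 of R) = (-0.6124,-0.7500,-0.2500)
R[2][1] = -0.2500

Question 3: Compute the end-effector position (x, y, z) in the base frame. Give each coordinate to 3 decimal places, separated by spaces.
-3.120 10.735 -2.907

after link 1: o_1 = (0.0000, 5.0000, 1.0000)
after link 2: o_2 = (0.0000, 7.8284, -1.8284)
after link 3: o_3 = (-1.7321, 8.5355, 0.2929)
after link 4: o_4 = (-1.7321, 8.5355, 0.2929)
after link 5: o_5 = (-3.1197, 10.7350, -2.9066)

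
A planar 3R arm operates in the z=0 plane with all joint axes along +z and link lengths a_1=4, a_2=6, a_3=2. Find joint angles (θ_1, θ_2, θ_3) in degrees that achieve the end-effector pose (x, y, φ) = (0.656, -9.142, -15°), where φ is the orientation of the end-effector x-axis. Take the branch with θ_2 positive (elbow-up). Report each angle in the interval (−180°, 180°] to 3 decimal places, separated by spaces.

wrist centre = target − a_3·(cos φ, sin φ) = (-1.2759, -8.6244)
cos θ_2 = (76.0074−4²−6²)/(2·4·6) = 0.5002; θ_2 = 59.9898° (elbow-up)
β = atan2(-8.6244,-1.2759) = -98.4151°; ψ = atan2(5.1956,7.0009) = 36.5803°
θ_1 = β − ψ = -134.9954°
θ_3 = φ − θ_1 − θ_2 = 60.0056° (wrapped to (-180°,180°])

-134.995 59.990 60.006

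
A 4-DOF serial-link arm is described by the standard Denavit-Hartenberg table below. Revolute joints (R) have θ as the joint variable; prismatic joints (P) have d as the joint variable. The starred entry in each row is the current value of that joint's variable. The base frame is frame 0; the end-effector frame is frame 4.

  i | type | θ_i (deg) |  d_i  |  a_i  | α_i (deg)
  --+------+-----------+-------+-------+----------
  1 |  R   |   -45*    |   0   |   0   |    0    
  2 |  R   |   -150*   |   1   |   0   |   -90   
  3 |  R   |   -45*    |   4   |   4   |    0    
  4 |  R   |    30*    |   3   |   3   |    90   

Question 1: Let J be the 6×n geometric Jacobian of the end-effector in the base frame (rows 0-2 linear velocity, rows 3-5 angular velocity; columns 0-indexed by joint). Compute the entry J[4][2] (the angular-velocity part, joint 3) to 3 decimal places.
-0.966

axis z_2 = (-0.2588,-0.9659,0.0000); lever o_n−o_2 = (-7.3428,-5.2794,3.6049)
cross product → J_v[:, 2] = (-3.4821,0.9330,-5.7262)
J_ω[:, 2] = z_2
entry J[4][2] = -0.9659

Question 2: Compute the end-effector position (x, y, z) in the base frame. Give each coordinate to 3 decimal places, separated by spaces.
-7.343 -5.279 4.605

after link 1: o_1 = (0.0000, 0.0000, 0.0000)
after link 2: o_2 = (0.0000, 0.0000, 1.0000)
after link 3: o_3 = (-3.7673, -3.1317, 3.8284)
after link 4: o_4 = (-7.3428, -5.2794, 4.6049)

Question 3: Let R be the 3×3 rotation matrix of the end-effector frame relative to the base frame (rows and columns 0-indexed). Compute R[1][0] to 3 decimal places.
End-effector x-axis (col 0 of R) = (-0.9330,0.2500,0.2588)
R[1][0] = 0.2500

0.250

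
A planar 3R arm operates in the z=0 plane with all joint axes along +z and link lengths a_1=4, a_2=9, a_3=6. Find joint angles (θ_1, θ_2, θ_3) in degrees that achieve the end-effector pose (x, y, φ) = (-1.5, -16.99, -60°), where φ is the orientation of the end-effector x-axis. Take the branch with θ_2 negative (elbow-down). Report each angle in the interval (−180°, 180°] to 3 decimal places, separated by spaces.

-89.991 -30.014 60.005

wrist centre = target − a_3·(cos φ, sin φ) = (-4.5000, -11.7938)
cos θ_2 = (159.3448−4²−9²)/(2·4·9) = 0.8659; θ_2 = -30.0143° (elbow-down)
β = atan2(-11.7938,-4.5000) = -110.8846°; ψ = atan2(-4.5019,11.7931) = -20.8940°
θ_1 = β − ψ = -89.9905°
θ_3 = φ − θ_1 − θ_2 = 60.0049° (wrapped to (-180°,180°])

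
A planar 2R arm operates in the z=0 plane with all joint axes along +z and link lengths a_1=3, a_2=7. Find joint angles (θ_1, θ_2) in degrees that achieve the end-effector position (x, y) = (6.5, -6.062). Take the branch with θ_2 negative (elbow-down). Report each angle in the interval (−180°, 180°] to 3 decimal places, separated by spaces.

0.003 -60.003

cos θ_2 = (78.9978−3²−7²)/(2·3·7) = 0.4999; θ_2 = -60.0034° (elbow-down)
β = atan2(-6.0620,6.5000) = -43.0031°; ψ = atan2(-6.0624,6.4996) = -43.0065°
θ_1 = β − ψ = 0.0034°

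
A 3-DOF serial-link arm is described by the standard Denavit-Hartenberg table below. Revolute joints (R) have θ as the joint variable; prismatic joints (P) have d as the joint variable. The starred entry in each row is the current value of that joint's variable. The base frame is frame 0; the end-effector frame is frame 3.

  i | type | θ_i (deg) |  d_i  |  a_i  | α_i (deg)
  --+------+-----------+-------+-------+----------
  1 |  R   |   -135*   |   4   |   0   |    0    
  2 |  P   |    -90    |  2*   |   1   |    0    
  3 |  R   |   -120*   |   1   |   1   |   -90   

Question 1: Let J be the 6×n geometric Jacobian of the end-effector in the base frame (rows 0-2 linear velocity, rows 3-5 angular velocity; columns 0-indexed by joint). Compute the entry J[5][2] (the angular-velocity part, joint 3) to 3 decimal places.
axis z_2 = (0.0000,0.0000,1.0000); lever o_n−o_2 = (0.9659,0.2588,1.0000)
cross product → J_v[:, 2] = (-0.2588,0.9659,0.0000)
J_ω[:, 2] = z_2
entry J[5][2] = 1.0000

1.000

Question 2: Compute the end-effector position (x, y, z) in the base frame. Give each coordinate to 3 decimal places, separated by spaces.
after link 1: o_1 = (0.0000, 0.0000, 4.0000)
after link 2: o_2 = (-0.7071, 0.7071, 6.0000)
after link 3: o_3 = (0.2588, 0.9659, 7.0000)

0.259 0.966 7.000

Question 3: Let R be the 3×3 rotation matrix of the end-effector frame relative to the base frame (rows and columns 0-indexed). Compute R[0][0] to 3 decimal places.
0.966

End-effector x-axis (col 0 of R) = (0.9659,0.2588,0.0000)
R[0][0] = 0.9659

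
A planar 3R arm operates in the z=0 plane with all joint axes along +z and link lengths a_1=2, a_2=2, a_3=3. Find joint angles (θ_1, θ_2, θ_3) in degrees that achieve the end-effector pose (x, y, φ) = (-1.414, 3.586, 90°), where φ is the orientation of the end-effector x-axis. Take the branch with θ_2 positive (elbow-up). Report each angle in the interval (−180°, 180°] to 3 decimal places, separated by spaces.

wrist centre = target − a_3·(cos φ, sin φ) = (-1.4140, 0.5860)
cos θ_2 = (2.3428−2²−2²)/(2·2·2) = -0.7072; θ_2 = 135.0036° (elbow-up)
β = atan2(0.5860,-1.4140) = 157.4896°; ψ = atan2(1.4141,0.5857) = 67.5018°
θ_1 = β − ψ = 89.9878°
θ_3 = φ − θ_1 − θ_2 = -134.9913° (wrapped to (-180°,180°])

89.988 135.004 -134.991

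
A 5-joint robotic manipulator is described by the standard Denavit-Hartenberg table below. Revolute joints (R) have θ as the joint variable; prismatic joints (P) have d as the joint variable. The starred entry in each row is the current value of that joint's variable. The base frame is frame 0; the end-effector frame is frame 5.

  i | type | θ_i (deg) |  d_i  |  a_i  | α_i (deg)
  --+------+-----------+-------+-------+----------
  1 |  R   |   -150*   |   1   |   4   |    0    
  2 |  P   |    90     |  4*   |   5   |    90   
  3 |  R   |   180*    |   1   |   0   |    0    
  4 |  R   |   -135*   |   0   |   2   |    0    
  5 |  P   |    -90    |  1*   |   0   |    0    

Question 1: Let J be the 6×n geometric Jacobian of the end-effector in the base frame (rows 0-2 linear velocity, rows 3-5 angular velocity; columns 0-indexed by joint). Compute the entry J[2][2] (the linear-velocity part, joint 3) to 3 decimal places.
axis z_2 = (-0.8660,-0.5000,0.0000); lever o_n−o_2 = (-1.0249,-2.2247,1.4142)
cross product → J_v[:, 2] = (-0.7071,1.2247,1.4142)
J_ω[:, 2] = z_2
entry J[2][2] = 1.4142

1.414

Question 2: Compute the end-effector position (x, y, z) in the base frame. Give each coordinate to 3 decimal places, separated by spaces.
-1.989 -8.555 6.414

after link 1: o_1 = (-3.4641, -2.0000, 1.0000)
after link 2: o_2 = (-0.9641, -6.3301, 5.0000)
after link 3: o_3 = (-1.8301, -6.8301, 5.0000)
after link 4: o_4 = (-1.1230, -8.0549, 6.4142)
after link 5: o_5 = (-1.9890, -8.5549, 6.4142)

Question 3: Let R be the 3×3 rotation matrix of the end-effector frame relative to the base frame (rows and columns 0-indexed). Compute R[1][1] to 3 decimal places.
-0.612

End-effector y-axis (col 1 of R) = (0.3536,-0.6124,0.7071)
R[1][1] = -0.6124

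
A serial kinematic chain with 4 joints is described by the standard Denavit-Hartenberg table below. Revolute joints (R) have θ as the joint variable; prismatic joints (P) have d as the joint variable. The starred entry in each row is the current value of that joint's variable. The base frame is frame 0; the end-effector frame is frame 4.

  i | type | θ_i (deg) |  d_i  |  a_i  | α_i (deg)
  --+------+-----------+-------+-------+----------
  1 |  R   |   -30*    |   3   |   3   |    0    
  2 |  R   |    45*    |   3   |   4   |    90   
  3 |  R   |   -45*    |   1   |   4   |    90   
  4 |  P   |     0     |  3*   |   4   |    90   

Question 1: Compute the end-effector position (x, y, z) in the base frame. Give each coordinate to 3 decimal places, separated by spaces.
10.136 -0.516 -1.778

after link 1: o_1 = (2.5981, -1.5000, 3.0000)
after link 2: o_2 = (6.4618, -0.4647, 6.0000)
after link 3: o_3 = (9.4526, -0.6986, 3.1716)
after link 4: o_4 = (10.1357, -0.5156, -1.7782)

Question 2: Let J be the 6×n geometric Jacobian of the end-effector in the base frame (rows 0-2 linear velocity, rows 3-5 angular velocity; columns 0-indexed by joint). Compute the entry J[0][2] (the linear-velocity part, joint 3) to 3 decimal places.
7.513

axis z_2 = (0.2588,-0.9659,0.0000); lever o_n−o_2 = (3.6739,-0.0509,-7.7782)
cross product → J_v[:, 2] = (7.5131,2.0131,3.5355)
J_ω[:, 2] = z_2
entry J[0][2] = 7.5131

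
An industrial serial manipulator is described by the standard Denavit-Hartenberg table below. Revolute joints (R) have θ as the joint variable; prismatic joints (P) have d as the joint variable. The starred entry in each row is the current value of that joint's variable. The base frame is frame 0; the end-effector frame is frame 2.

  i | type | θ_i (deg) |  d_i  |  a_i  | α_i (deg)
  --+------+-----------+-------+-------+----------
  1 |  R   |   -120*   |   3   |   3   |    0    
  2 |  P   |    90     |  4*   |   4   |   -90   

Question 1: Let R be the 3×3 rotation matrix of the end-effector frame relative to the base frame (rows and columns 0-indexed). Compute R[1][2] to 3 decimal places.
0.866

End-effector z-axis (col 2 of R) = (0.5000,0.8660,0.0000)
R[1][2] = 0.8660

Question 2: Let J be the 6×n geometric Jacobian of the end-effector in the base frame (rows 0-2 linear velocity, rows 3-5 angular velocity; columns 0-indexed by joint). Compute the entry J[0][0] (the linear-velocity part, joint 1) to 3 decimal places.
axis z_0 = ẑ; lever o_n−o_0 = (1.9641,-4.5981,7.0000)
cross product → J_v[:, 0] = (4.5981,1.9641,-0.0000)
J_ω[:, 0] = z_0
entry J[0][0] = 4.5981

4.598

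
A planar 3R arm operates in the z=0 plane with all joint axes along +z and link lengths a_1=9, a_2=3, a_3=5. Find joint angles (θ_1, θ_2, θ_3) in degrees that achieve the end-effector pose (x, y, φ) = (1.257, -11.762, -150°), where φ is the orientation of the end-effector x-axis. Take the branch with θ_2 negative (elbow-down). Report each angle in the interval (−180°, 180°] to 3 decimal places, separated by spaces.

-45.003 -59.999 -44.998

wrist centre = target − a_3·(cos φ, sin φ) = (5.5871, -9.2620)
cos θ_2 = (117.0006−9²−3²)/(2·9·3) = 0.5000; θ_2 = -59.9992° (elbow-down)
β = atan2(-9.2620,5.5871) = -58.9003°; ψ = atan2(-2.5981,10.5000) = -13.8977°
θ_1 = β − ψ = -45.0026°
θ_3 = φ − θ_1 − θ_2 = -44.9982° (wrapped to (-180°,180°])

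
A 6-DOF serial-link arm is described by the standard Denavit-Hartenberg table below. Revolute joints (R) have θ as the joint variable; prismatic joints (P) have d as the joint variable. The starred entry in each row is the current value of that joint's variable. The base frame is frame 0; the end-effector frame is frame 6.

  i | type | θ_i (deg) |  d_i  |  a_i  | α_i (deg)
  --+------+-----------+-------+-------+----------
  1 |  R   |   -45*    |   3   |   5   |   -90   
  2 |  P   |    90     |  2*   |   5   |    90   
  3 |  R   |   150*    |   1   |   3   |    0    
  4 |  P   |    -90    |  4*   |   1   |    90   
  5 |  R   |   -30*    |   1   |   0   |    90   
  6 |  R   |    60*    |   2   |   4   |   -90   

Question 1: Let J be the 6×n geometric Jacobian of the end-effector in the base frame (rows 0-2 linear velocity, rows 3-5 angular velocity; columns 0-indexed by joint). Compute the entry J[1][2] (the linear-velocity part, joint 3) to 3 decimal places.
1.509

axis z_2 = (0.7071,-0.7071,0.0000); lever o_n−o_2 = (2.1467,-1.0607,-2.1340)
cross product → J_v[:, 2] = (1.5089,1.5089,0.7679)
J_ω[:, 2] = z_2
entry J[1][2] = 1.5089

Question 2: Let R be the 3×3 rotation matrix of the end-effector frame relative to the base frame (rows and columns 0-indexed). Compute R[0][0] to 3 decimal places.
-0.218

End-effector x-axis (col 0 of R) = (-0.2178,0.1358,-0.9665)
R[0][0] = -0.2178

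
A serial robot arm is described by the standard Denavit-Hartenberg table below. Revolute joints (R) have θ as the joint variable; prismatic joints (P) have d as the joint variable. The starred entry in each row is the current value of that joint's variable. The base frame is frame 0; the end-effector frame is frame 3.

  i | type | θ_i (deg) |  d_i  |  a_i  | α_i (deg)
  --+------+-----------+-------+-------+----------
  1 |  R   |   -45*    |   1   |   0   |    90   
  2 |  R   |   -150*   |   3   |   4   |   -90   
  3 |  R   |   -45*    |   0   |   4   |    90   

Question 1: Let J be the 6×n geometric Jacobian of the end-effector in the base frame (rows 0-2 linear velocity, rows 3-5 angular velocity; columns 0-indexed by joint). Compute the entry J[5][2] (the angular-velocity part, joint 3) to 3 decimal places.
axis z_2 = (0.3536,-0.3536,-0.8660); lever o_n−o_2 = (-3.7321,-0.2679,-1.4142)
cross product → J_v[:, 2] = (0.2679,3.7321,-1.4142)
J_ω[:, 2] = z_2
entry J[5][2] = -0.8660

-0.866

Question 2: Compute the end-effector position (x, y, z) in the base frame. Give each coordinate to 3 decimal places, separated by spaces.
-8.303 0.060 -2.414

after link 1: o_1 = (0.0000, 0.0000, 1.0000)
after link 2: o_2 = (-4.5708, 0.3282, -1.0000)
after link 3: o_3 = (-8.3029, 0.0602, -2.4142)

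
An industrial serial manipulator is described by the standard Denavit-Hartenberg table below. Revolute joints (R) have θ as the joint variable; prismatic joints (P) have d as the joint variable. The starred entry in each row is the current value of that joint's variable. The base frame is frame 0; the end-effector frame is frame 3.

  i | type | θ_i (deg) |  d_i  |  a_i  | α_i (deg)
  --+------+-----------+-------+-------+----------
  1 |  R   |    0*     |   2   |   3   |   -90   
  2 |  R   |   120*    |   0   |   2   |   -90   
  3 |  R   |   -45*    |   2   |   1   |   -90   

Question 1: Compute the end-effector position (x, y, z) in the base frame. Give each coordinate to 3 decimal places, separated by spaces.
-0.086 0.707 0.656

after link 1: o_1 = (3.0000, 0.0000, 2.0000)
after link 2: o_2 = (2.0000, 0.0000, 0.2679)
after link 3: o_3 = (-0.0856, 0.7071, 0.6556)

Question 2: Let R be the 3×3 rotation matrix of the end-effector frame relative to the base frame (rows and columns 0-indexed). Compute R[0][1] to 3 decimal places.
End-effector y-axis (col 1 of R) = (0.8660,-0.0000,-0.5000)
R[0][1] = 0.8660

0.866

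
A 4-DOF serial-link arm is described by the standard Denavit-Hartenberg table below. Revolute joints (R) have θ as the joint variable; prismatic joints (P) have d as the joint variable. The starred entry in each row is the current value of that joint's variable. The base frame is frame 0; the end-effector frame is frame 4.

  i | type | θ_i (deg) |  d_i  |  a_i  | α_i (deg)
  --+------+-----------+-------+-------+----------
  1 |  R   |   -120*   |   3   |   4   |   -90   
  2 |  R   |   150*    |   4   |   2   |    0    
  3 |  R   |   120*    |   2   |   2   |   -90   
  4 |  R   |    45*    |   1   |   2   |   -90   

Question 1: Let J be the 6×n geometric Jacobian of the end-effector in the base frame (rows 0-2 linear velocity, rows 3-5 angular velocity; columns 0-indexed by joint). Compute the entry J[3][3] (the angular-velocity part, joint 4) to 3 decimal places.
-0.500

axis z_3 = (-0.5000,-0.8660,0.0000); lever o_n−o_3 = (-1.7247,-0.1589,1.4142)
cross product → J_v[:, 3] = (-1.2247,0.7071,-1.4142)
J_ω[:, 3] = z_3
entry J[3][3] = -0.5000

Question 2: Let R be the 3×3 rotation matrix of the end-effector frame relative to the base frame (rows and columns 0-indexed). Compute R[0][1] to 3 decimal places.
0.500

End-effector y-axis (col 1 of R) = (0.5000,0.8660,-0.0000)
R[0][1] = 0.5000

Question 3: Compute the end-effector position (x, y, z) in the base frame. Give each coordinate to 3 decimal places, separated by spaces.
2.337 -5.123 5.414

after link 1: o_1 = (-2.0000, -3.4641, 3.0000)
after link 2: o_2 = (2.3301, -3.9641, 2.0000)
after link 3: o_3 = (4.0622, -4.9641, 4.0000)
after link 4: o_4 = (2.3374, -5.1230, 5.4142)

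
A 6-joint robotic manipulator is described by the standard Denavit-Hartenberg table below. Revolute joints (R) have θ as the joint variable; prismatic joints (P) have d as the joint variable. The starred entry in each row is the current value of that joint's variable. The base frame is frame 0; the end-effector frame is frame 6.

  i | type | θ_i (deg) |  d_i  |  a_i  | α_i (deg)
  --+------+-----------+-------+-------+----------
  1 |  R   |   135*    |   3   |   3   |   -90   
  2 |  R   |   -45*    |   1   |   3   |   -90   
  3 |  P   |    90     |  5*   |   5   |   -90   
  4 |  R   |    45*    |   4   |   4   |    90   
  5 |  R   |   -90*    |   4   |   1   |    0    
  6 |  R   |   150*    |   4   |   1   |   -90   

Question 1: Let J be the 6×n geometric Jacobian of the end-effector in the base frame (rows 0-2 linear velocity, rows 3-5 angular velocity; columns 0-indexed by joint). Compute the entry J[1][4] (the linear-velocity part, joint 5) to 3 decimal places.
-0.230

axis z_4 = (0.1464,0.8536,-0.5000); lever o_n−o_4 = (1.5314,6.9686,-3.6553)
cross product → J_v[:, 4] = (0.3644,-0.2304,-0.2866)
J_ω[:, 4] = z_4
entry J[1][4] = -0.2304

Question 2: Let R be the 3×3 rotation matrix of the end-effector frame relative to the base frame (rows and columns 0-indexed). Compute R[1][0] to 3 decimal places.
End-effector x-axis (col 0 of R) = (0.8598,-0.3598,-0.3624)
R[1][0] = -0.3598

-0.360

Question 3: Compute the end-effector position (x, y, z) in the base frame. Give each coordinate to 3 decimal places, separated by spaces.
3.653 14.504 -2.898

after link 1: o_1 = (-2.1213, 2.1213, 3.0000)
after link 2: o_2 = (-4.3284, 2.9142, 5.1213)
after link 3: o_3 = (-3.2929, 8.9497, 1.5858)
after link 4: o_4 = (2.1213, 7.5355, 0.7574)
after link 5: o_5 = (2.2071, 11.4497, -0.5355)
after link 6: o_6 = (3.6527, 14.5042, -2.8979)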